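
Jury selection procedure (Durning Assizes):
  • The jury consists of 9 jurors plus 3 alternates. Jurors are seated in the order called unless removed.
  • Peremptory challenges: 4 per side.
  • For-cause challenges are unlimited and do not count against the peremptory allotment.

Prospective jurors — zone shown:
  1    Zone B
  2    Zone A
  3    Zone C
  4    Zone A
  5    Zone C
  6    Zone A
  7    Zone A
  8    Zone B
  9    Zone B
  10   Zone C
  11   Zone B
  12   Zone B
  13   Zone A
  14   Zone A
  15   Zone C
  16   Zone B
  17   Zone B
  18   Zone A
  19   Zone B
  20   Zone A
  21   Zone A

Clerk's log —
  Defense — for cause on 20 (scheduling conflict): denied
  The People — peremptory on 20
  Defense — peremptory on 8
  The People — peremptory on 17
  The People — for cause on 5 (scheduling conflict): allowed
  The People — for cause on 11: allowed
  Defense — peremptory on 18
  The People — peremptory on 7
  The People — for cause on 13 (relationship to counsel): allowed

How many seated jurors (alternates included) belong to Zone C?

Removed: #5, #7, #8, #11, #13, #17, #18, #20.
Seated (12 incl. alternates): #1, #2, #3, #4, #6, #9, #10, #12, #14, #15, #16, #19.
Of those, in Zone C: #3, #10, #15 → 3.

3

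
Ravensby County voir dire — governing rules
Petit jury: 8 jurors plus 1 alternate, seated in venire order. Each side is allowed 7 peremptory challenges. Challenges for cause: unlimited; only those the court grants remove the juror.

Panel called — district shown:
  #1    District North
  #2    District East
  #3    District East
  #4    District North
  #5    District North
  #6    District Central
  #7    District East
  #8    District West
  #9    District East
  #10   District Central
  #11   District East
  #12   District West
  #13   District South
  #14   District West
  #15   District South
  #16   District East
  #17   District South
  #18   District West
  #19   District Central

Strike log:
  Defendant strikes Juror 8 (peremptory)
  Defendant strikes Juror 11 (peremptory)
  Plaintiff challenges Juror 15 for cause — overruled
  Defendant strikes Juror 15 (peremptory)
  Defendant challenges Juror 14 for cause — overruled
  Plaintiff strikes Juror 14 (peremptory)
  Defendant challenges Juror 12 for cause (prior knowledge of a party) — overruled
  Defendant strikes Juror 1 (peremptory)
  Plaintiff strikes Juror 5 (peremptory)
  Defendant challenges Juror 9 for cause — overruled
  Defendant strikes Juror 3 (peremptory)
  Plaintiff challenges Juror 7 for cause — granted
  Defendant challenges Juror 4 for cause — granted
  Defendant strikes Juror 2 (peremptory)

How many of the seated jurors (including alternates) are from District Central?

3

Removed: #1, #2, #3, #4, #5, #7, #8, #11, #14, #15.
Seated (9 incl. alternates): #6, #9, #10, #12, #13, #16, #17, #18, #19.
Of those, in District Central: #6, #10, #19 → 3.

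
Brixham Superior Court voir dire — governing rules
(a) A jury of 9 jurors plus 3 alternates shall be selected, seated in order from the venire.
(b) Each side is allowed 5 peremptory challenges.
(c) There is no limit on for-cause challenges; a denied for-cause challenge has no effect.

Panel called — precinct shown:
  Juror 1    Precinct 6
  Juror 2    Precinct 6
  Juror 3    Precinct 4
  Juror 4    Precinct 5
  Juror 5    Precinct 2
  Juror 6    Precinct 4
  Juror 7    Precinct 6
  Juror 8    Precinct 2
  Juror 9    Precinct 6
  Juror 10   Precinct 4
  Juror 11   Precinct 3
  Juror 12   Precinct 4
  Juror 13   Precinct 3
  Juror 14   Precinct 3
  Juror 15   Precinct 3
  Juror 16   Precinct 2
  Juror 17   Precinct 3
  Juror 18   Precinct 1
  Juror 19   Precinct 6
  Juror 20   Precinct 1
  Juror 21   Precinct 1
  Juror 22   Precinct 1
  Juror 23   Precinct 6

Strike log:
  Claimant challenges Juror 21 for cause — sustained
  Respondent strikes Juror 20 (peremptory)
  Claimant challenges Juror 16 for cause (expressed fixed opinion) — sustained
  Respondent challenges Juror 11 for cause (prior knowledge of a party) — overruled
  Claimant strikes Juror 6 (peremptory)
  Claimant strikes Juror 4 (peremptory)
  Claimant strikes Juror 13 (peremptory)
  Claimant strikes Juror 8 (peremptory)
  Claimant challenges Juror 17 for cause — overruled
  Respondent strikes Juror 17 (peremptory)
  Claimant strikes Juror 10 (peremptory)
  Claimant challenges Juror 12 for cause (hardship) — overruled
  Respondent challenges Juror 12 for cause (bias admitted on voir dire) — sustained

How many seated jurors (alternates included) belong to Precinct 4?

Removed: #4, #6, #8, #10, #12, #13, #16, #17, #20, #21.
Seated (12 incl. alternates): #1, #2, #3, #5, #7, #9, #11, #14, #15, #18, #19, #22.
Of those, in Precinct 4: #3 → 1.

1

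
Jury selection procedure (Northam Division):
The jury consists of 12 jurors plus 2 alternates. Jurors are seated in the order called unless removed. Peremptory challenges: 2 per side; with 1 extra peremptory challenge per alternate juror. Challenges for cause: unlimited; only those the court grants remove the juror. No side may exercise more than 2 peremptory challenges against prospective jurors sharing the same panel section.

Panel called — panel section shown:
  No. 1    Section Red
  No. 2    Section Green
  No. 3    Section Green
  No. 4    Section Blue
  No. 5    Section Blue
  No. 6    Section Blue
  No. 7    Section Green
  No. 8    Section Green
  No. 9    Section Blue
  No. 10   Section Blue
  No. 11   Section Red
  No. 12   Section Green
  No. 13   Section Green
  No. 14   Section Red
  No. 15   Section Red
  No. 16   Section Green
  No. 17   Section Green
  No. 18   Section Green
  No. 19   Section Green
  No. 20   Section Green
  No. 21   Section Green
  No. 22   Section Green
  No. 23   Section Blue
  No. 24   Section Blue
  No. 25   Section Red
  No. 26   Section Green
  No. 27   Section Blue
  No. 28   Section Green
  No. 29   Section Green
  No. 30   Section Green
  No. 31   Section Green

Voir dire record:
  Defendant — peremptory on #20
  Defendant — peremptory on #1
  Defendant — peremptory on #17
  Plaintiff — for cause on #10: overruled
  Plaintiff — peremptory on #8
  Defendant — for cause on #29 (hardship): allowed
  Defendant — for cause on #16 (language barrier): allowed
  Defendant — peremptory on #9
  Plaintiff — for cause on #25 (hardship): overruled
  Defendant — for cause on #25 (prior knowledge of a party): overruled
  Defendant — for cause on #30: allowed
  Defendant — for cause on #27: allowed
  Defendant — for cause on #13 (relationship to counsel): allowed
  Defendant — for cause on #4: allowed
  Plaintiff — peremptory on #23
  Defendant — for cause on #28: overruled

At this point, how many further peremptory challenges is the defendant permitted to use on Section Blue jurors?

Defendant peremptories so far: #20, #1, #17, #9 — 4 of 4 used, 0 left overall.
Against Section Blue: #9 — 1 used; per-section cap 2 leaves 1.
Binding limit: min(0, 1) = 0.

0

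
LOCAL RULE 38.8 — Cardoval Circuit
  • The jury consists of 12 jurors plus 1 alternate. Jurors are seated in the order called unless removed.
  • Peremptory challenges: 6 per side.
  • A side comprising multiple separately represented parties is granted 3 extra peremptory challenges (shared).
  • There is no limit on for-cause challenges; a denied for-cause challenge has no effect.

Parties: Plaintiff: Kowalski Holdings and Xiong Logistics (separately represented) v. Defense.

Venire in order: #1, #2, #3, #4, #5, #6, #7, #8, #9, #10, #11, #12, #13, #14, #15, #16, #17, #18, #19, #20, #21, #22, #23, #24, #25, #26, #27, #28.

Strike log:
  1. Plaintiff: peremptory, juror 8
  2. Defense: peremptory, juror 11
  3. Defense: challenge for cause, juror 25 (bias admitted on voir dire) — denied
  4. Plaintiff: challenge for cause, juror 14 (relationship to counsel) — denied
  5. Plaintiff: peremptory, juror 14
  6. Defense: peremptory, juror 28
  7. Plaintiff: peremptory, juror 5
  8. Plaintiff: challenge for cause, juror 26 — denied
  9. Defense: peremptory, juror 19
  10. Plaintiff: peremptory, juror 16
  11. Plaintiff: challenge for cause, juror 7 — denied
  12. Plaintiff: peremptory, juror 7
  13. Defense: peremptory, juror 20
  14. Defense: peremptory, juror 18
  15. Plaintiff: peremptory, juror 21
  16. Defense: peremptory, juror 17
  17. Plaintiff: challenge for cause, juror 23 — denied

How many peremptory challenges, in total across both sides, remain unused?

Plaintiff allotment: 6 base + 3 multi-party = 9. Defense allotment: 6.
Plaintiff peremptories used: #8, #14, #5, #16, #7, #21 — 6 (for-cause on #14, #26, #7, #23 don't count).
Defense peremptories used: #11, #28, #19, #20, #18, #17 — 6 (the for-cause on #25 doesn't count).
Remaining: (9 − 6) + (6 − 6) = 3.

3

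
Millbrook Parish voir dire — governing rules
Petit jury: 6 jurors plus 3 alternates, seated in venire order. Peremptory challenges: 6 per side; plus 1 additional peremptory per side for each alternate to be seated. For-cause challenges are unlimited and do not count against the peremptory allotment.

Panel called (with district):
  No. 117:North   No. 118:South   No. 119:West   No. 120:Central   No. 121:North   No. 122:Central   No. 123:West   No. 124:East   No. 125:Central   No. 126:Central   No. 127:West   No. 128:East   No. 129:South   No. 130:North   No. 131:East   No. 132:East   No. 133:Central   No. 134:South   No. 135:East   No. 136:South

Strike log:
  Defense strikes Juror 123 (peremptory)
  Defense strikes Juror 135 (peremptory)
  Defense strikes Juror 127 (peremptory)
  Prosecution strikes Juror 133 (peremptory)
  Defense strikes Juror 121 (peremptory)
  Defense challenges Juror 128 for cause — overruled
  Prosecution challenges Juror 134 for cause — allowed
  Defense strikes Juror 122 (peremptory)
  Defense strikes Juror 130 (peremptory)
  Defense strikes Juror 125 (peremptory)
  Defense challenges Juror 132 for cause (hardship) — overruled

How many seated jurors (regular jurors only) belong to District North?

1

Removed: #121, #122, #123, #125, #127, #130, #133, #134, #135.
Seated jurors 1–6: #117, #118, #119, #120, #124, #126 (alternates #128, #129, #131 not counted).
Of those, in District North: #117 → 1.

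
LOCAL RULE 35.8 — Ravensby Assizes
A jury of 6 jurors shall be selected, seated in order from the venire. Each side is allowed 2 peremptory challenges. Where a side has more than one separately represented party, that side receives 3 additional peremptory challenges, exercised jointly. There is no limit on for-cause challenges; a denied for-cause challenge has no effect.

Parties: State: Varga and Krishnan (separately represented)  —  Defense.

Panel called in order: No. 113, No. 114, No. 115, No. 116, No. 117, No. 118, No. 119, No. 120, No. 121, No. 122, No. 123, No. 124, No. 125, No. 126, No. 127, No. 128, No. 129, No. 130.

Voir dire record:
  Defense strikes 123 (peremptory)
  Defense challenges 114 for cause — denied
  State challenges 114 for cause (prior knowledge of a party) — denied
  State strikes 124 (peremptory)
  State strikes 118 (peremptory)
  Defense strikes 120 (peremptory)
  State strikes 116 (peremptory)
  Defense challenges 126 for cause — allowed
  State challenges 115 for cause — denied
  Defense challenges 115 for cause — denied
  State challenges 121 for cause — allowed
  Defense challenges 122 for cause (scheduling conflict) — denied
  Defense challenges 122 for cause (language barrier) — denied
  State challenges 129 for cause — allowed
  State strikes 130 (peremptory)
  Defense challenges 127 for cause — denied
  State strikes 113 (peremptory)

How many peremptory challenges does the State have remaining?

State allotment: 2 base + 3 multi-party = 5.
State peremptories used: #124, #118, #116, #130, #113 — 5 (for-cause on #114, #115, #121, #129 don't count).
Remaining: 5 − 5 = 0.

0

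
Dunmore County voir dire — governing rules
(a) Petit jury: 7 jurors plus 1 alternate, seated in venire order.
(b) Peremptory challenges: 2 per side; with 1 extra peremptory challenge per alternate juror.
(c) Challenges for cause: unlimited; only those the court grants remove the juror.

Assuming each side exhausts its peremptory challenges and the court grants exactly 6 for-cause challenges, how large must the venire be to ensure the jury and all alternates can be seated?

Seats to fill: 7 + 1 alternates = 8.
Peremptories: 2 + 1×1 = 3 per side × 2 sides = 6.
For-cause removals: 6.
Minimum venire: 8 + 6 + 6 = 20.

20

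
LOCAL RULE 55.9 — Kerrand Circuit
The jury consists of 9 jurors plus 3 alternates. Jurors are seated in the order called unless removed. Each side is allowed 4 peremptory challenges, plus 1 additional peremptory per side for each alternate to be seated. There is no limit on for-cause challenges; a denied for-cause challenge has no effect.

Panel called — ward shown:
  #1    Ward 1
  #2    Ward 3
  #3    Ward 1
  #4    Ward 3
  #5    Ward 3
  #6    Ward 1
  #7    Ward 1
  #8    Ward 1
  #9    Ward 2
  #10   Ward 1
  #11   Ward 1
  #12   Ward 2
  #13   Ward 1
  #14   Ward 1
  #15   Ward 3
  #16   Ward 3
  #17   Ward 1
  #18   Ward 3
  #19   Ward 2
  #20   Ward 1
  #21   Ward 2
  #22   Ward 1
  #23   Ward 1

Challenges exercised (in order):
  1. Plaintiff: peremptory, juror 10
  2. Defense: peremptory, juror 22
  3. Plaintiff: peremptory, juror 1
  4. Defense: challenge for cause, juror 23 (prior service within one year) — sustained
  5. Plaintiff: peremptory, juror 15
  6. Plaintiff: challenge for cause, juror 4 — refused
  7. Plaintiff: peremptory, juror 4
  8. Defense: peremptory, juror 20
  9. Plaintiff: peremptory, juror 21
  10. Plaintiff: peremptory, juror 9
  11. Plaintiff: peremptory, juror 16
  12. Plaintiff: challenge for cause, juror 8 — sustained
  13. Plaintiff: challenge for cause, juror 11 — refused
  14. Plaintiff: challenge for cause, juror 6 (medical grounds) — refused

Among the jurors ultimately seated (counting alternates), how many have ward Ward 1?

Removed: #1, #4, #8, #9, #10, #15, #16, #20, #21, #22, #23.
Seated (12 incl. alternates): #2, #3, #5, #6, #7, #11, #12, #13, #14, #17, #18, #19.
Of those, in Ward 1: #3, #6, #7, #11, #13, #14, #17 → 7.

7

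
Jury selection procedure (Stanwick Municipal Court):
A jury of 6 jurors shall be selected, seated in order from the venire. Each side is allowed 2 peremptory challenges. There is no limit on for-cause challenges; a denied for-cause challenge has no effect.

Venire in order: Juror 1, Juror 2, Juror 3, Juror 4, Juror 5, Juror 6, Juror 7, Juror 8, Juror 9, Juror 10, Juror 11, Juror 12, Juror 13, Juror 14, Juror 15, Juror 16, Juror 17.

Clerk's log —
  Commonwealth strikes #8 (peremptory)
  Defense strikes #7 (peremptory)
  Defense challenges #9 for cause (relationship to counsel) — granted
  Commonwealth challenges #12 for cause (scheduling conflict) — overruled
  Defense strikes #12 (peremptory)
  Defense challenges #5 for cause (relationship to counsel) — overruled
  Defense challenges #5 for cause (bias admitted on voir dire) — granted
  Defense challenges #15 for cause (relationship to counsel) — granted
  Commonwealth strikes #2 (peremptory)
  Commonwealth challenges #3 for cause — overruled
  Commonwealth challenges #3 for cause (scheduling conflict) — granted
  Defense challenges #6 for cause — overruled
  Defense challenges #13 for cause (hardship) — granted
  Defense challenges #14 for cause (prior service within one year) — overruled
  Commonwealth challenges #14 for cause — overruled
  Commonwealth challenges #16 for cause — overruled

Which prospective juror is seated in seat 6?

14

Removed: #2, #3, #5, #7, #8, #9, #12, #13, #15. (#6, #14, #16 stay — for-cause denied.)
Seating in order: seats 1–6 → #1, #4, #6, #10, #11, #14.
So seat 6 is #14.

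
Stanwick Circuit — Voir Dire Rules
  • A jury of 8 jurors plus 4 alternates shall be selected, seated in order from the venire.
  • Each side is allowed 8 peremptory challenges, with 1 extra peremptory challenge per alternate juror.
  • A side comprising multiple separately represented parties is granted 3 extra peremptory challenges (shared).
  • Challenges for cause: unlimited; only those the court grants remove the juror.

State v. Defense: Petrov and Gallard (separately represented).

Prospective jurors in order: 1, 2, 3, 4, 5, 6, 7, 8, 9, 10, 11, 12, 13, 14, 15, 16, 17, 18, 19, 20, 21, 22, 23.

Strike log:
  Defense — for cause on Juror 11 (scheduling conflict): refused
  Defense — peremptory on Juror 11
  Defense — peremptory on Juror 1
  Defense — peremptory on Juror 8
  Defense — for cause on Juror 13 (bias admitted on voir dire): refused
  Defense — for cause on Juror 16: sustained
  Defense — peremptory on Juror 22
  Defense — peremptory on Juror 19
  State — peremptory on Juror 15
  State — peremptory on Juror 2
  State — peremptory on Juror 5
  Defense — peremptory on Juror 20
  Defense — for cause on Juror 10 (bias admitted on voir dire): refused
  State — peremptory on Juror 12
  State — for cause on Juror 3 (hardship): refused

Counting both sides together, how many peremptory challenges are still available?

State allotment: 8 base + 1 × 4 alternates = 12. Defense allotment: 8 base + 1 × 4 alternates + 3 multi-party = 15.
State peremptories used: #15, #2, #5, #12 — 4 (the for-cause on #3 doesn't count).
Defense peremptories used: #11, #1, #8, #22, #19, #20 — 6 (for-cause on #11, #13, #16, #10 don't count).
Remaining: (12 − 4) + (15 − 6) = 17.

17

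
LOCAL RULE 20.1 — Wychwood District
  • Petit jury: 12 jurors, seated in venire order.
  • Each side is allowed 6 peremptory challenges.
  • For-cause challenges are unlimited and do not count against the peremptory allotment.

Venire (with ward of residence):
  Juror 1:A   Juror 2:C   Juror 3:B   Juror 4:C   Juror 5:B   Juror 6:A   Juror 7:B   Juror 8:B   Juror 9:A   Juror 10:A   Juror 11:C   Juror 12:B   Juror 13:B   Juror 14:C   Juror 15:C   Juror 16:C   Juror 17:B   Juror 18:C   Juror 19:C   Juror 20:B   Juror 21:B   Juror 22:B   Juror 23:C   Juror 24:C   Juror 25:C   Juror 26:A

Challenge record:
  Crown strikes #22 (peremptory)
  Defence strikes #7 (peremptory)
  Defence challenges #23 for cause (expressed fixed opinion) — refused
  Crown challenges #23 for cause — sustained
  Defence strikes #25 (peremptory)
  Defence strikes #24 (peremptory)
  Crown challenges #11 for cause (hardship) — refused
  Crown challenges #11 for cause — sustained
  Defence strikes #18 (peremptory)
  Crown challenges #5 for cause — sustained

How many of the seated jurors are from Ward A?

4

Removed: #5, #7, #11, #18, #22, #23, #24, #25.
Seated jurors 1–12: #1, #2, #3, #4, #6, #8, #9, #10, #12, #13, #14, #15.
Of those, in Ward A: #1, #6, #9, #10 → 4.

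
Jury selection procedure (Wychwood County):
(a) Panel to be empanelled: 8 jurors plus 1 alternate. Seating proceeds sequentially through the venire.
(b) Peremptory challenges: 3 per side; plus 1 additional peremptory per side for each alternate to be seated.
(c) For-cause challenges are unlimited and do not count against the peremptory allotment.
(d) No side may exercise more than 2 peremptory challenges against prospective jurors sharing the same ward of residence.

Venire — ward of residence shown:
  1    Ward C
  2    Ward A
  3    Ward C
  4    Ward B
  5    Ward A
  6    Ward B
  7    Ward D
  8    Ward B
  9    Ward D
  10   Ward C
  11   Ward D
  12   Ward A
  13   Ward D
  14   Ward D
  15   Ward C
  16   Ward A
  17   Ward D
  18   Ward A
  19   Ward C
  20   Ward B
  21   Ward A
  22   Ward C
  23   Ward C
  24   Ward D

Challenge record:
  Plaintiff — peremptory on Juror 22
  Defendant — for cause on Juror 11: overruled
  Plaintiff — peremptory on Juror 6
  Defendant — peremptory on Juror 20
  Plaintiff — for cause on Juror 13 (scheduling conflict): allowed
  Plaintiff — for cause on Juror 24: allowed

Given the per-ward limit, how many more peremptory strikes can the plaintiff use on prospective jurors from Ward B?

1

Plaintiff peremptories so far: #22, #6 — 2 of 4 used, 2 left overall.
Against Ward B: #6 — 1 used; per-ward cap 2 leaves 1.
Binding limit: min(2, 1) = 1.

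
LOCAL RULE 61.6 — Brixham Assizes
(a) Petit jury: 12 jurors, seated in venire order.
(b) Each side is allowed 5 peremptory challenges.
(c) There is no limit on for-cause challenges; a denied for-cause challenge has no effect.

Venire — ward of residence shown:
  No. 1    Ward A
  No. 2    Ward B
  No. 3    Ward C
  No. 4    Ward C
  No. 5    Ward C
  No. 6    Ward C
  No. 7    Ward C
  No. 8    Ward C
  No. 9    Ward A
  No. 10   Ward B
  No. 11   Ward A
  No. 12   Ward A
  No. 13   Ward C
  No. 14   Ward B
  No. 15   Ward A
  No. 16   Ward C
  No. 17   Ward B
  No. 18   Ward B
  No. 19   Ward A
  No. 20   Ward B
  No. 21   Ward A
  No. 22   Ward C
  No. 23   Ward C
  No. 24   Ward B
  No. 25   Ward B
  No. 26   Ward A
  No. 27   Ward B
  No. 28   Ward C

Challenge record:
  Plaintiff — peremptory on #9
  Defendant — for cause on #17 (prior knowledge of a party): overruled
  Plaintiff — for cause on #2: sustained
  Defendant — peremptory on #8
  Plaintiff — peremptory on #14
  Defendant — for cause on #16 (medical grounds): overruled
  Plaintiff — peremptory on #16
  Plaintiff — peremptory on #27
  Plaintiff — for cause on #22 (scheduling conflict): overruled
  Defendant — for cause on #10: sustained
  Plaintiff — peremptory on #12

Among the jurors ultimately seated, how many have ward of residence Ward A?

4

Removed: #2, #8, #9, #10, #12, #14, #16, #27.
Seated jurors 1–12: #1, #3, #4, #5, #6, #7, #11, #13, #15, #17, #18, #19.
Of those, in Ward A: #1, #11, #15, #19 → 4.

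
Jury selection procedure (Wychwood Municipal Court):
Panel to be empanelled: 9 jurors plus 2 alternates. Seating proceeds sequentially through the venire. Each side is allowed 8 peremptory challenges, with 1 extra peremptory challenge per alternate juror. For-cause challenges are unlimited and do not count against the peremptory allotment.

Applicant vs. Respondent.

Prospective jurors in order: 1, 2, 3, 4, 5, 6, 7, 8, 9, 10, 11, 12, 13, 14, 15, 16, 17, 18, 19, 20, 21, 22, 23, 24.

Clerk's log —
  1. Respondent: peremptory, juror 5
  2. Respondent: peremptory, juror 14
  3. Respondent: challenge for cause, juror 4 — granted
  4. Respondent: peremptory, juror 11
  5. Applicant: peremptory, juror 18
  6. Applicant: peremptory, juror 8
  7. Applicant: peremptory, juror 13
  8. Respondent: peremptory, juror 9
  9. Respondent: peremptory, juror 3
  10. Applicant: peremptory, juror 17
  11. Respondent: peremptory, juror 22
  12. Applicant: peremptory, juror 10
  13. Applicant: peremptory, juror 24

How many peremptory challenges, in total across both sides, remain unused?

Applicant allotment: 8 base + 1 × 2 alternates = 10. Respondent allotment: 8 base + 1 × 2 alternates = 10.
Applicant peremptories used: #18, #8, #13, #17, #10, #24 — 6.
Respondent peremptories used: #5, #14, #11, #9, #3, #22 — 6 (the for-cause on #4 doesn't count).
Remaining: (10 − 6) + (10 − 6) = 8.

8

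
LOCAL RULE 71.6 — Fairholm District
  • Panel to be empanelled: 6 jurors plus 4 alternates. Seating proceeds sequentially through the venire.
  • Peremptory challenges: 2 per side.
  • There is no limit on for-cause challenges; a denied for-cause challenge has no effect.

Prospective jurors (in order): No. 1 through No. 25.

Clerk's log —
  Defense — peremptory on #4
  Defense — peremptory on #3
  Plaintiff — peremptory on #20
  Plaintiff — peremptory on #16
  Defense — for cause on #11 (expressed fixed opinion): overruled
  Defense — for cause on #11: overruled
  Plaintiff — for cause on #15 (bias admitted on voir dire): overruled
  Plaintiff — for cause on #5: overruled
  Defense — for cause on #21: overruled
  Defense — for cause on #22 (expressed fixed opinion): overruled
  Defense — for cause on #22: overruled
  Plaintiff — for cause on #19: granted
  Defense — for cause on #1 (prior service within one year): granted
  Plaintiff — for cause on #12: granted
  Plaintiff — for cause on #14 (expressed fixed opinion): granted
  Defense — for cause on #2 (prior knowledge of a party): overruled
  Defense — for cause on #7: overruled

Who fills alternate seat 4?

Removed: #1, #3, #4, #12, #14, #16, #19, #20. (#2, #5, #7, #11, #15, #21, #22 stay — for-cause denied.)
Filling seats in venire order through position 10: #2, #5, #6, #7, #8, #9, #10, #11, #13, #15.
So alternate 4 is #15.

15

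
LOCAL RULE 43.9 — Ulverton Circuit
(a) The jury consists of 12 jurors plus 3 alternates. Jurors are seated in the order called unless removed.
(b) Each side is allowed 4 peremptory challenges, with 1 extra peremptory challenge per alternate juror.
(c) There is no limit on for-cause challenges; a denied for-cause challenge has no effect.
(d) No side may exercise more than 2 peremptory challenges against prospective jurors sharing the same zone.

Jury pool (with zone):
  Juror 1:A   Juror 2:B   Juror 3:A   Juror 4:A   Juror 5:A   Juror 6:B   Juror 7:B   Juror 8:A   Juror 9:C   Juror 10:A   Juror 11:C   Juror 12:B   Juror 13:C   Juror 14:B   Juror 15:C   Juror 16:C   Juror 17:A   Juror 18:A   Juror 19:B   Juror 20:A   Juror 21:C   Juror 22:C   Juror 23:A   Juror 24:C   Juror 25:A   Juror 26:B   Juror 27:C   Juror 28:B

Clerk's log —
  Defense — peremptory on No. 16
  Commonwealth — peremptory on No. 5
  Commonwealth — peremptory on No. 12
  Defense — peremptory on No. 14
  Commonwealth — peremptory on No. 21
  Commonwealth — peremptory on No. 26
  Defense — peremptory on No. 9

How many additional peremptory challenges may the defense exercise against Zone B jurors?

1

Defense peremptories so far: #16, #14, #9 — 3 of 7 used, 4 left overall.
Against Zone B: #14 — 1 used; per-zone cap 2 leaves 1.
Binding limit: min(4, 1) = 1.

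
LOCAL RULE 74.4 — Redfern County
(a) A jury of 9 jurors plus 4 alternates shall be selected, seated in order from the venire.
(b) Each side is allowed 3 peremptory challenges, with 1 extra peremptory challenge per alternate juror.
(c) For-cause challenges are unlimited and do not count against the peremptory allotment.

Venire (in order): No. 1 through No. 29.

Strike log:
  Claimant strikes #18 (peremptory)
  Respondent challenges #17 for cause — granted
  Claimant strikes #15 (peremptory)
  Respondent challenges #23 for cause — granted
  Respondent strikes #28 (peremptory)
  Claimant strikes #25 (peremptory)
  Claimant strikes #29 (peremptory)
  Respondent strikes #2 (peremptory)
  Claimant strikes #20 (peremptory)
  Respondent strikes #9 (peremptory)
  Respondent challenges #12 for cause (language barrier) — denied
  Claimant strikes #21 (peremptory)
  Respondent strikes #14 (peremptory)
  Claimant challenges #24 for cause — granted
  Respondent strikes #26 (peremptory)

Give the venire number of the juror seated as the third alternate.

16

Removed: #2, #9, #14, #15, #17, #18, #20, #21, #23, #24, #25, #26, #28, #29. (#12 stays — for-cause denied.)
Seating in order: seats 1–9 → #1, #3, #4, #5, #6, #7, #8, #10, #11; alternates → #12, #13, #16, #19.
So alternate 3 is #16.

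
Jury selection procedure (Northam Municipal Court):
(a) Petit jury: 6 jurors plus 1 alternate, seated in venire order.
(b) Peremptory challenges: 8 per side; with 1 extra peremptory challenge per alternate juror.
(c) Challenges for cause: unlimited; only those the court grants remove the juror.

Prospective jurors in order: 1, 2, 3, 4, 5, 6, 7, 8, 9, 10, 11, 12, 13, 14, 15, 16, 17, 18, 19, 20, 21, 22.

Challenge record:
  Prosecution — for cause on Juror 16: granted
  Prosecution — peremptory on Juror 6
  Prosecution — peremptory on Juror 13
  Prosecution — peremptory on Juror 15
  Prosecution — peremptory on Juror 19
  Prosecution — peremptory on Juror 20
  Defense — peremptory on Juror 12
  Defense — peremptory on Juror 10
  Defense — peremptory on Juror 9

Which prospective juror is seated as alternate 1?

Removed: #6, #9, #10, #12, #13, #15, #16, #19, #20.
Seating in order: seats 1–6 → #1, #2, #3, #4, #5, #7; alternates → #8.
So alternate 1 is #8.

8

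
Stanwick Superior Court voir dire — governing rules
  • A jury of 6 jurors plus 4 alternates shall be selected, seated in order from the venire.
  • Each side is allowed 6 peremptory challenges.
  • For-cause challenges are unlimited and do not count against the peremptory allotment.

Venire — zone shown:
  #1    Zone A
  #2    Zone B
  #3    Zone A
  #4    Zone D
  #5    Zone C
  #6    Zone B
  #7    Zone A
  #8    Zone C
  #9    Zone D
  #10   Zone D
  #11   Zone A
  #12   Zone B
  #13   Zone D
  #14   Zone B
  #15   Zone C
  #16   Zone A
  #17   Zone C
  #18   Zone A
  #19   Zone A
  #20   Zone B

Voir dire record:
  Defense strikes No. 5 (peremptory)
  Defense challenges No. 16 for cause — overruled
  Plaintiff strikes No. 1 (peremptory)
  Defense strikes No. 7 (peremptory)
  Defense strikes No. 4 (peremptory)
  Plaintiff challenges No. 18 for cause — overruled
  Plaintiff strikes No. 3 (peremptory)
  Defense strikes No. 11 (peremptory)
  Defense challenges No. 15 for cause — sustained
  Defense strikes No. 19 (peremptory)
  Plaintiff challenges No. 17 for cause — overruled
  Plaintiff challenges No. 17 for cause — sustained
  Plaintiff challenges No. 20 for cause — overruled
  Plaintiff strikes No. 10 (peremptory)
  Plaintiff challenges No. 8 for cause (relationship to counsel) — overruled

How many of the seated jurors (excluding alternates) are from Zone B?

Removed: #1, #3, #4, #5, #7, #10, #11, #15, #17, #19.
Seated jurors 1–6: #2, #6, #8, #9, #12, #13 (alternates #14, #16, #18, #20 not counted).
Of those, in Zone B: #2, #6, #12 → 3.

3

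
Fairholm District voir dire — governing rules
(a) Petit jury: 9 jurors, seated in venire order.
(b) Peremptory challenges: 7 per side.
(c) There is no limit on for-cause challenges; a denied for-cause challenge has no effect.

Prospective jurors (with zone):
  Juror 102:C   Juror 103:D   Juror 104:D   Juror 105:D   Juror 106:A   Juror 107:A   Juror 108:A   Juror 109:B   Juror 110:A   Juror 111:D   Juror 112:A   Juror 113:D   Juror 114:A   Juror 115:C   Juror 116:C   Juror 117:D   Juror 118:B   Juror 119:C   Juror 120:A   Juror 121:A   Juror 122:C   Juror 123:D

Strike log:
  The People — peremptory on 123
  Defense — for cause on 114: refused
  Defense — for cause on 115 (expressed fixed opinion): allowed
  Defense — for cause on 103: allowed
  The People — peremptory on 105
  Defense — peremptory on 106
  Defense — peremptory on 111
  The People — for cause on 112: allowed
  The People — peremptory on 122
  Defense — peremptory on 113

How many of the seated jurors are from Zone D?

Removed: #103, #105, #106, #111, #112, #113, #115, #122, #123.
Seated jurors 1–9: #102, #104, #107, #108, #109, #110, #114, #116, #117.
Of those, in Zone D: #104, #117 → 2.

2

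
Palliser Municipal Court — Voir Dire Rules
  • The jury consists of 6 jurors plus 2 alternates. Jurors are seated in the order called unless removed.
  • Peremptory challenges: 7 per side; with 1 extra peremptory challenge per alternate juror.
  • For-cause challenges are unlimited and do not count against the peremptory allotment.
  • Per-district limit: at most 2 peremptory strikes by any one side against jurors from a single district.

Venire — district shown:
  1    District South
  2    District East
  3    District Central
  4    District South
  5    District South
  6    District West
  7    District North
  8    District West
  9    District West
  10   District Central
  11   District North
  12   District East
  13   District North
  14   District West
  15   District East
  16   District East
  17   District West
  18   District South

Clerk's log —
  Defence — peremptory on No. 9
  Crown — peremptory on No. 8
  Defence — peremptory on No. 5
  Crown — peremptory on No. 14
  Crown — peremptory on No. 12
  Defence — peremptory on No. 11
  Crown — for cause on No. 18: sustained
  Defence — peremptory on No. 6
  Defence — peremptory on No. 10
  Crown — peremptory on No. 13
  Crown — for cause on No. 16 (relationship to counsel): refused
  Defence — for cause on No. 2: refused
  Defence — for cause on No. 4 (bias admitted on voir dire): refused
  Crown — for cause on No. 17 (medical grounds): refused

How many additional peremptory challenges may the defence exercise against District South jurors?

1

Defence peremptories so far: #9, #5, #11, #6, #10 — 5 of 9 used, 4 left overall.
Against District South: #5 — 1 used; per-district cap 2 leaves 1.
Binding limit: min(4, 1) = 1.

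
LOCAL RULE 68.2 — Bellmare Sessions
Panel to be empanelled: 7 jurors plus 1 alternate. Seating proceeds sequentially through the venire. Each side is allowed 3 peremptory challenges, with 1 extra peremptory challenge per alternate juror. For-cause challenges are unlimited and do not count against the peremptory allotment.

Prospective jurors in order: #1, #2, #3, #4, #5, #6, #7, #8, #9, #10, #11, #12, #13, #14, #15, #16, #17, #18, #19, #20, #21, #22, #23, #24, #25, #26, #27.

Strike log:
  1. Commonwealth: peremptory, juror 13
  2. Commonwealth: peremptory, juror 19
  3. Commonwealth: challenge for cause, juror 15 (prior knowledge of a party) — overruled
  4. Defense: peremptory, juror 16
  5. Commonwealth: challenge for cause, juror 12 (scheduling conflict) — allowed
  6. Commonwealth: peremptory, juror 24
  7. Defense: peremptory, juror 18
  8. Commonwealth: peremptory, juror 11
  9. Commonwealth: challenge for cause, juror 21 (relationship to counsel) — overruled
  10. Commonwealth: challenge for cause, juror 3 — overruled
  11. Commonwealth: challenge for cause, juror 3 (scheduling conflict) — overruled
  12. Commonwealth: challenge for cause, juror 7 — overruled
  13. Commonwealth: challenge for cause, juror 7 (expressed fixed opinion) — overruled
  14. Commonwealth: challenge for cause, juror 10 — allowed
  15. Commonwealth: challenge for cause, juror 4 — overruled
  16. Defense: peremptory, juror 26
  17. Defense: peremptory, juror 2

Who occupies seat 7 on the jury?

8

Removed: #2, #10, #11, #12, #13, #16, #18, #19, #24, #26. (#3, #4, #7, #15, #21 stay — for-cause denied.)
Seating in order: seats 1–7 → #1, #3, #4, #5, #6, #7, #8; alternates → #9.
So seat 7 is #8.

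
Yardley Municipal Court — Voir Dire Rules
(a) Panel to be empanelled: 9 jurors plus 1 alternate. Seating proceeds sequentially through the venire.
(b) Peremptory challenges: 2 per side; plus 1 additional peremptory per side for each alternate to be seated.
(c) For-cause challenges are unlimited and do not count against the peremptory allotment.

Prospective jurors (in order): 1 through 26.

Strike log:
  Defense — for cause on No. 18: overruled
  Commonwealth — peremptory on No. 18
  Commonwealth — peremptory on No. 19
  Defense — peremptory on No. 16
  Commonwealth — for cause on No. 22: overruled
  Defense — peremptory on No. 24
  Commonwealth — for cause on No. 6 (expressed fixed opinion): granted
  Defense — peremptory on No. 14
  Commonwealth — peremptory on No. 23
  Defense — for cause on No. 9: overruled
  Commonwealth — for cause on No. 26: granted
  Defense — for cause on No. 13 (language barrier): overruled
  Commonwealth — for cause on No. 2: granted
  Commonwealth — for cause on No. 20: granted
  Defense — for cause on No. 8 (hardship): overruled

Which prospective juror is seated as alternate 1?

Removed: #2, #6, #14, #16, #18, #19, #20, #23, #24, #26. (#8, #9, #13, #22 stay — for-cause denied.)
Seating in order: seats 1–9 → #1, #3, #4, #5, #7, #8, #9, #10, #11; alternates → #12.
So alternate 1 is #12.

12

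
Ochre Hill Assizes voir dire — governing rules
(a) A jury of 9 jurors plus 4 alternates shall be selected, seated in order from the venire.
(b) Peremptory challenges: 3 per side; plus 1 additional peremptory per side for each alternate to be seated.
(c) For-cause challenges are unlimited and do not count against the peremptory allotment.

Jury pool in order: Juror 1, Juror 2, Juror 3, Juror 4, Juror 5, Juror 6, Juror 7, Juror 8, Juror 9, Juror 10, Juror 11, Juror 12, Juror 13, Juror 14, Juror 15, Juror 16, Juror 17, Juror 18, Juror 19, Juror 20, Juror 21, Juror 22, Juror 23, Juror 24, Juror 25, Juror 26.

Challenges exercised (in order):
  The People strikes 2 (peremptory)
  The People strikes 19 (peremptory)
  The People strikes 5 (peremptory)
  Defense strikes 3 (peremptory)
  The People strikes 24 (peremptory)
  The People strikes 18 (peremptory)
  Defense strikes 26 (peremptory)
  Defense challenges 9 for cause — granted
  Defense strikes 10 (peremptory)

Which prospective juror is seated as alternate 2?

16

Removed: #2, #3, #5, #9, #10, #18, #19, #24, #26.
Seating in order: seats 1–9 → #1, #4, #6, #7, #8, #11, #12, #13, #14; alternates → #15, #16, #17, #20.
So alternate 2 is #16.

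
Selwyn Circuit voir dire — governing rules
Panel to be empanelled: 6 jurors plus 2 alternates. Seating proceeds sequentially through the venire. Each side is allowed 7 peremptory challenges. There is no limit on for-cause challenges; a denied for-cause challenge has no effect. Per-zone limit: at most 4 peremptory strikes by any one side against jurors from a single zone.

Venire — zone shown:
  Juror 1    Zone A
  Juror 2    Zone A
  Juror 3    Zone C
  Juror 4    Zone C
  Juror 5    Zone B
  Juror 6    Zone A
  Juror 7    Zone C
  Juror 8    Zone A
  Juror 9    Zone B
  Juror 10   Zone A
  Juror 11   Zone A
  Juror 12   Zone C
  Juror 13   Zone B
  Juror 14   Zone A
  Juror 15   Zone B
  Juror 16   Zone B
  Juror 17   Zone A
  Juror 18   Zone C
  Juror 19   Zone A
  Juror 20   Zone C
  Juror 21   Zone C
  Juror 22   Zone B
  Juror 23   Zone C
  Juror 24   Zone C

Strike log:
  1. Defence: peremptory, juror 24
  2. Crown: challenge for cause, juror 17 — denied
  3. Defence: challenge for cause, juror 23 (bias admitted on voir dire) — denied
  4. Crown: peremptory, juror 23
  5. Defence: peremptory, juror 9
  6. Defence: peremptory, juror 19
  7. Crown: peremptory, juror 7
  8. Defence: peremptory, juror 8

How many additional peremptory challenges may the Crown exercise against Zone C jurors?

Crown peremptories so far: #23, #7 — 2 of 7 used, 5 left overall.
Against Zone C: #23, #7 — 2 used; per-zone cap 4 leaves 2.
Binding limit: min(5, 2) = 2.

2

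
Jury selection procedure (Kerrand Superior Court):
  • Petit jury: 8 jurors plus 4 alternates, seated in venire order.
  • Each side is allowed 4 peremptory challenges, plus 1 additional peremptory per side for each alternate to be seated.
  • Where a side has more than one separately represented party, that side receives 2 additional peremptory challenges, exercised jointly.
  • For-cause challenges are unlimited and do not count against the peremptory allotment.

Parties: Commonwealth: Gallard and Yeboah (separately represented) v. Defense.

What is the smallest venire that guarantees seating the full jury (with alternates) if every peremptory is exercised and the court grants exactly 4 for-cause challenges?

34

Seats to fill: 8 + 4 alternates = 12.
Peremptories — Commonwealth: 4 + 1×4 + 2 = 10; Defense: 4 + 1×4 = 8; total 18.
For-cause removals: 4.
Minimum venire: 12 + 18 + 4 = 34.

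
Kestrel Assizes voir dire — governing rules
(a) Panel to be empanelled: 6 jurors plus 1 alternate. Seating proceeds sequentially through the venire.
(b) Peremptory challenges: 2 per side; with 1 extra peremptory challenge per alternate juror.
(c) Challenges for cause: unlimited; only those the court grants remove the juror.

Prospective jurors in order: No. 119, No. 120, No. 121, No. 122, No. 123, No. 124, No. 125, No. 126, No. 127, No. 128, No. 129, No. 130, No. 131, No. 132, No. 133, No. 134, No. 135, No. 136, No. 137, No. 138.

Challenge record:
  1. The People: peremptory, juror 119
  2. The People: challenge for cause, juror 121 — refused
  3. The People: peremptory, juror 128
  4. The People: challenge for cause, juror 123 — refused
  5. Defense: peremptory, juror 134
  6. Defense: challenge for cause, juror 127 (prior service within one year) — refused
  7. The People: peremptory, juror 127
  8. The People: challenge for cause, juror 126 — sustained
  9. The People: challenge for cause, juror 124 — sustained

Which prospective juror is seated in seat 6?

129

Removed: #119, #124, #126, #127, #128, #134. (#121, #123 stay — for-cause denied.)
Filling seats in venire order through position 6: #120, #121, #122, #123, #125, #129.
So seat 6 is #129.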